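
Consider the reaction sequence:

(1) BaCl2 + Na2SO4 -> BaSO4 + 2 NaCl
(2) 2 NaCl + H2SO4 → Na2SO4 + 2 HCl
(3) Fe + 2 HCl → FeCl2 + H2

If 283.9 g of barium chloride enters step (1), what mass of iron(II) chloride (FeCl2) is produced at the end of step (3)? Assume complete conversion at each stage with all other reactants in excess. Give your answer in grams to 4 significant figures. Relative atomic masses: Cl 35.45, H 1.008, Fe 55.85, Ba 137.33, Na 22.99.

M(BaCl2) = 137.33 + 2(35.45) = 208.23 g/mol.
M(FeCl2) = 55.85 + 2(35.45) = 126.75 g/mol.
n(BaCl2) = 283.9 / 208.23 = 1.3634 mol.
Reaction (1): BaCl2→NaCl ratio 1:2 ⇒ n(NaCl) = 2.7268 mol.
Reaction (2): NaCl→HCl ratio 2:2 ⇒ n(HCl) = 2.7268 mol.
Reaction (3): HCl→FeCl2 ratio 2:1 ⇒ n(FeCl2) = 1.3634 mol.
Mass of FeCl2 = 1.3634 × 126.75 = 172.81 g.

172.8 g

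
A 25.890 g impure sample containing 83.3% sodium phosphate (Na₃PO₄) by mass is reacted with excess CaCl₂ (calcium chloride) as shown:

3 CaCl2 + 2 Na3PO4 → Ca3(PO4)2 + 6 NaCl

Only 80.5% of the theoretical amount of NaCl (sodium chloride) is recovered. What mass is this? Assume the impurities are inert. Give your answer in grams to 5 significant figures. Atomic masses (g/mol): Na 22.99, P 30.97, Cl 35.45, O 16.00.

18.566 g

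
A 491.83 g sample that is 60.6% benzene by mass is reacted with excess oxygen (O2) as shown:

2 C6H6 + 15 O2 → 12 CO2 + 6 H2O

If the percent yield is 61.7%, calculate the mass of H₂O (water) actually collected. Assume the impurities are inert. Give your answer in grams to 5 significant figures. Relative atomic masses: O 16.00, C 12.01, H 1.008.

Pure C6H6 available = 491.83 g × 0.606 = 298.049 g.
M(C6H6) = 6(12.01) + 6(1.008) = 78.108 g/mol.
M(H2O) = 2(1.008) + 16.00 = 18.016 g/mol.
n(C6H6) = 298.049 g / 78.108 g/mol = 3.81586 mol.
From the equation the C6H6:H2O mole ratio is 2:6, so n(H2O) = 3.81586 × 6/2 = 11.4476 mol.
Mass of H2O = 11.4476 mol × 18.016 g/mol = 206.239 g.
Actual mass collected = 206.239 g × 0.617 = 127.250 g.

127.25 g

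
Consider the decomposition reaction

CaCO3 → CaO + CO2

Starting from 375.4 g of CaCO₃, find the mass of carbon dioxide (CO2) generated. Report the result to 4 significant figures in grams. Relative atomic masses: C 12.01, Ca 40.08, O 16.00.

165.1 g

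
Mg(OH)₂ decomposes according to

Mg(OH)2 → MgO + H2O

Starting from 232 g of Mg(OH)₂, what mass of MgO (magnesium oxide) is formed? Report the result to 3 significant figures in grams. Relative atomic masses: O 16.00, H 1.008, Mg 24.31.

160 g

M(Mg(OH)2) = 24.31 + 2(16.00) + 2(1.008) = 58.326 g/mol.
M(MgO) = 24.31 + 16.00 = 40.31 g/mol.
n(Mg(OH)2) = 232.0 g / 58.326 g/mol = 3.978 mol.
From the equation the Mg(OH)2:MgO mole ratio is 1:1, so n(MgO) = 3.978 × 1/1 = 3.978 mol.
Mass of MgO = 3.978 mol × 40.31 g/mol = 160.3 g.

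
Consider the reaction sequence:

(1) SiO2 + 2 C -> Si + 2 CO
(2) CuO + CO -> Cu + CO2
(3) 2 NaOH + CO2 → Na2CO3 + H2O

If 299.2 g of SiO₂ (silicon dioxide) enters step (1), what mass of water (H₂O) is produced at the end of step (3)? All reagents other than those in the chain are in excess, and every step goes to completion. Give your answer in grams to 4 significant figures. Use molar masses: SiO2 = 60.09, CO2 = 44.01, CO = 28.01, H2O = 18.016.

179.4 g

n(SiO2) = 299.2 / 60.09 = 4.9792 mol.
Reaction (1): SiO2→CO ratio 1:2 ⇒ n(CO) = 9.9584 mol.
Reaction (2): CO→CO2 ratio 1:1 ⇒ n(CO2) = 9.9584 mol.
Reaction (3): CO2→H2O ratio 1:1 ⇒ n(H2O) = 9.9584 mol.
Mass of H2O = 9.9584 × 18.016 = 179.41 g.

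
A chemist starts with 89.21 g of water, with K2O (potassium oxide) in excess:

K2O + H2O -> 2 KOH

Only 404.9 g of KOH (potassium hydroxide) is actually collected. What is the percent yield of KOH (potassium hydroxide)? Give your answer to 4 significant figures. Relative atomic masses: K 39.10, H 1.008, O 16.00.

M(H2O) = 2(1.008) + 16.00 = 18.016 g/mol.
M(KOH) = 39.10 + 16.00 + 1.008 = 56.108 g/mol.
n(H2O) = 89.210 g / 18.016 g/mol = 4.9517 mol.
From the equation the H2O:KOH mole ratio is 1:2, so n(KOH) = 4.9517 × 2/1 = 9.9034 mol.
Mass of KOH = 9.9034 mol × 56.108 g/mol = 555.66 g.
This is the theoretical yield. Percent yield = 404.9 g / 555.66 g × 100% = 72.868%.

72.87 %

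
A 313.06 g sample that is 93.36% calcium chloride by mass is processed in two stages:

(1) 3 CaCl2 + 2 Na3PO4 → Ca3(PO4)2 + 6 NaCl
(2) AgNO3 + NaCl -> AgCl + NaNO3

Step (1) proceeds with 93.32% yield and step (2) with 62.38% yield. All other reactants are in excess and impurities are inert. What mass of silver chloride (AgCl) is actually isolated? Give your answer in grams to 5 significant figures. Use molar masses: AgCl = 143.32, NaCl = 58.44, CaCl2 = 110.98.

439.44 g

Pure CaCl2 = 313.06 × 0.9336 = 292.273 g.
n(CaCl2) = 292.273 / 110.98 = 2.63356 mol.
Step 1 (CaCl2:NaCl = 3:6): theoretical n(NaCl) = 5.26713 mol; at 93.32% yield, n(NaCl) = 4.91528 mol.
Step 2 (NaCl:AgCl = 1:1): theoretical n(AgCl) = 4.91528 mol, so theoretical mass = 4.91528 × 143.32 = 704.458 g.
At 62.38% yield, actual mass of AgCl = 704.458 × 0.6238 = 439.441 g.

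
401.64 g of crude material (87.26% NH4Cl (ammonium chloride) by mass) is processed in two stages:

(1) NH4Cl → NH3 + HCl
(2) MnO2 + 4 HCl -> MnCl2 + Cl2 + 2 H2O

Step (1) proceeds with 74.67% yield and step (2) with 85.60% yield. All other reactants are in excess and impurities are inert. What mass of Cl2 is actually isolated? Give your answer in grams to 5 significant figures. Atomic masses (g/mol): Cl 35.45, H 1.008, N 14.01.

74.228 g

Pure NH4Cl = 401.64 × 0.8726 = 350.471 g.
M(NH4Cl) = 14.01 + 4(1.008) + 35.45 = 53.492 g/mol.
M(Cl2) = 2(35.45) = 70.90 g/mol.
n(NH4Cl) = 350.471 / 53.492 = 6.55184 mol.
Step 1 (NH4Cl:HCl = 1:1): theoretical n(HCl) = 6.55184 mol; at 74.67% yield, n(HCl) = 4.89226 mol.
Step 2 (HCl:Cl2 = 4:1): theoretical n(Cl2) = 1.22306 mol, so theoretical mass = 1.22306 × 70.90 = 86.7153 g.
At 85.60% yield, actual mass of Cl2 = 86.7153 × 0.8560 = 74.2283 g.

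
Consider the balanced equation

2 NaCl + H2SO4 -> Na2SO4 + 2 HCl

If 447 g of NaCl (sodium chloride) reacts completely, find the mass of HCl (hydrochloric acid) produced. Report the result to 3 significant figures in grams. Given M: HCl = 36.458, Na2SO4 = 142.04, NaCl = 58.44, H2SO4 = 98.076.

n(NaCl) = 447.0 g / 58.44 g/mol = 7.649 mol.
From the equation the NaCl:HCl mole ratio is 2:2, so n(HCl) = 7.649 × 2/2 = 7.649 mol.
Mass of HCl = 7.649 mol × 36.458 g/mol = 278.9 g.

279 g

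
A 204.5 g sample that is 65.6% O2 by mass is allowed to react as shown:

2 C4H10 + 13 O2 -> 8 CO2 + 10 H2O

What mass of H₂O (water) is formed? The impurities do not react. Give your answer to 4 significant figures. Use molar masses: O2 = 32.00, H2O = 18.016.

58.10 g

Mass of pure O2 = 204.5 g × 0.656 = 134.15 g.
n(O2) = 134.15 g / 32.00 g/mol = 4.1922 mol.
From the equation the O2:H2O mole ratio is 13:10, so n(H2O) = 4.1922 × 10/13 = 3.2248 mol.
Mass of H2O = 3.2248 mol × 18.016 g/mol = 58.098 g.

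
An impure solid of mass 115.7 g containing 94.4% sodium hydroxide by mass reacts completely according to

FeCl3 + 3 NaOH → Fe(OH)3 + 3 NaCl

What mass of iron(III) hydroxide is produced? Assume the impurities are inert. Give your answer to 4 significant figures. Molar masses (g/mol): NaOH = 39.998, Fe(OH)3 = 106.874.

97.28 g

Mass of pure NaOH = 115.7 g × 0.944 = 109.22 g.
n(NaOH) = 109.22 g / 39.998 g/mol = 2.7307 mol.
From the equation the NaOH:Fe(OH)3 mole ratio is 3:1, so n(Fe(OH)3) = 2.7307 × 1/3 = 0.91022 mol.
Mass of Fe(OH)3 = 0.91022 mol × 106.874 g/mol = 97.279 g.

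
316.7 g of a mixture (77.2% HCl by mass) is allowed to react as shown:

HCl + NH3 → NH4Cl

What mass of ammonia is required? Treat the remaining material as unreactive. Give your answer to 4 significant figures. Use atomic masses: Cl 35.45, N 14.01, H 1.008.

114.2 g

Mass of pure HCl = 316.7 g × 0.772 = 244.49 g.
M(HCl) = 1.008 + 35.45 = 36.458 g/mol.
M(NH3) = 14.01 + 3(1.008) = 17.034 g/mol.
n(HCl) = 244.49 g / 36.458 g/mol = 6.7061 mol.
From the equation the HCl:NH3 mole ratio is 1:1, so n(NH3) = 6.7061 × 1/1 = 6.7061 mol.
Mass of NH3 = 6.7061 mol × 17.034 g/mol = 114.23 g.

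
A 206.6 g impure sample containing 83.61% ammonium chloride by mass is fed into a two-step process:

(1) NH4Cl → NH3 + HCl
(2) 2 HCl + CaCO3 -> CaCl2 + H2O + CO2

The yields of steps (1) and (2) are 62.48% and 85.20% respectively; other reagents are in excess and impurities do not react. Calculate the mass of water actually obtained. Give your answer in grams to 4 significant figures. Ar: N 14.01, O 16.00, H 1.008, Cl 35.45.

Pure NH4Cl = 206.6 × 0.8361 = 172.74 g.
M(NH4Cl) = 14.01 + 4(1.008) + 35.45 = 53.492 g/mol.
M(H2O) = 2(1.008) + 16.00 = 18.016 g/mol.
n(NH4Cl) = 172.74 / 53.492 = 3.2292 mol.
Step 1 (NH4Cl:HCl = 1:1): theoretical n(HCl) = 3.2292 mol; at 62.48% yield, n(HCl) = 2.0176 mol.
Step 2 (HCl:H2O = 2:1): theoretical n(H2O) = 1.0088 mol, so theoretical mass = 1.0088 × 18.016 = 18.175 g.
At 85.20% yield, actual mass of H2O = 18.175 × 0.8520 = 15.485 g.

15.48 g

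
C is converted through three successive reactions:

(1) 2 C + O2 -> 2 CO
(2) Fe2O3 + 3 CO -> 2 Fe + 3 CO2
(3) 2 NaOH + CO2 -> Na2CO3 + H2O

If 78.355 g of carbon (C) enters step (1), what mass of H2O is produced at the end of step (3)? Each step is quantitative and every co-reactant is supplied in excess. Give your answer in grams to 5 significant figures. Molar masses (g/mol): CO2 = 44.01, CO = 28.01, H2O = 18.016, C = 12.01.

117.54 g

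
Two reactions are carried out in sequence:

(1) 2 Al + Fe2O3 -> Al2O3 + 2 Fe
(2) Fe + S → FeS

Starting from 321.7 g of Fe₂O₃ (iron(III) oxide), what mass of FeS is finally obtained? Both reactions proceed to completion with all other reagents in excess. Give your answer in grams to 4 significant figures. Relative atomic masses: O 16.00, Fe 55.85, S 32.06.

354.2 g

M(Fe2O3) = 2(55.85) + 3(16.00) = 159.70 g/mol.
M(FeS) = 55.85 + 32.06 = 87.91 g/mol.
n(Fe2O3) = 321.70 / 159.70 = 2.0144 mol.
Step 1 gives a 1:2 ratio of Fe2O3 to Fe, so n(Fe) = 4.0288 mol.
In step 2 the Fe:FeS ratio is 1:1, so n(FeS) = 4.0288 mol.
Mass of FeS = 4.0288 × 87.91 = 354.17 g.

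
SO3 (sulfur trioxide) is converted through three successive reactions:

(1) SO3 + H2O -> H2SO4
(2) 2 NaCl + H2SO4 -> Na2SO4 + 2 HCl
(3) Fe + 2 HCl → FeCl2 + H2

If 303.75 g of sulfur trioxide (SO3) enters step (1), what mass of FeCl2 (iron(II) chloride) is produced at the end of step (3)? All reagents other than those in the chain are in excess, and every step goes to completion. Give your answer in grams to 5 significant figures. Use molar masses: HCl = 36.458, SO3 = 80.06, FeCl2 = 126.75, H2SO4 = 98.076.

480.89 g

n(SO3) = 303.75 / 80.06 = 3.79403 mol.
Reaction (1): SO3→H2SO4 ratio 1:1 ⇒ n(H2SO4) = 3.79403 mol.
Reaction (2): H2SO4→HCl ratio 1:2 ⇒ n(HCl) = 7.58806 mol.
Reaction (3): HCl→FeCl2 ratio 2:1 ⇒ n(FeCl2) = 3.79403 mol.
Mass of FeCl2 = 3.79403 × 126.75 = 480.893 g.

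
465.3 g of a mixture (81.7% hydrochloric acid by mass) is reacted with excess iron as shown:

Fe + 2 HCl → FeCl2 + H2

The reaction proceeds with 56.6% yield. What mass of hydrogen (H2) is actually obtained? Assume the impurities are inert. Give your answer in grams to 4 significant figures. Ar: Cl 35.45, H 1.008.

5.949 g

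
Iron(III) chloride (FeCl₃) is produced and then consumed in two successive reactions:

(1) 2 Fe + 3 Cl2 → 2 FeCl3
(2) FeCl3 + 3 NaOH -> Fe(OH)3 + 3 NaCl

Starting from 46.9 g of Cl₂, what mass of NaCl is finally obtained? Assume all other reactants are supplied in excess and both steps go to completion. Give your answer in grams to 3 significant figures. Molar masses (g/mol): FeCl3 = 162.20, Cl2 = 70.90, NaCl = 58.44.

77.3 g

n(Cl2) = 46.90 / 70.90 = 0.6615 mol.
Step 1 gives a 3:2 ratio of Cl2 to FeCl3, so n(FeCl3) = 0.4410 mol.
In step 2 the FeCl3:NaCl ratio is 1:3, so n(NaCl) = 1.323 mol.
Mass of NaCl = 1.323 × 58.44 = 77.32 g.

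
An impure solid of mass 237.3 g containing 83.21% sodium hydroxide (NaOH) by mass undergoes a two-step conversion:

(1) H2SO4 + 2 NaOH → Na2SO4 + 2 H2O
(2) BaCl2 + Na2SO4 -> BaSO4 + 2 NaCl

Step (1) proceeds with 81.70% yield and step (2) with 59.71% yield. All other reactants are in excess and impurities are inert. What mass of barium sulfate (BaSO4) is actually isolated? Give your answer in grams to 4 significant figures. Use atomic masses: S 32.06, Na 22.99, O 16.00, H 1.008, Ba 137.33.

281.0 g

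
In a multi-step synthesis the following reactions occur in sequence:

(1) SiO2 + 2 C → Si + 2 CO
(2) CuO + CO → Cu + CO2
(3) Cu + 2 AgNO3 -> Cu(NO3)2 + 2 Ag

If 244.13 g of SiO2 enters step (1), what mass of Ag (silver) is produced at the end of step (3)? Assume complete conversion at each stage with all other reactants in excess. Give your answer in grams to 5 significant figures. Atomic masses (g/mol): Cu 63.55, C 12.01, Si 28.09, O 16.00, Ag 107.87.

M(SiO2) = 28.09 + 2(16.00) = 60.09 g/mol.
M(Ag) = 107.87 g/mol.
n(SiO2) = 244.13 / 60.09 = 4.06274 mol.
Reaction (1): SiO2→CO ratio 1:2 ⇒ n(CO) = 8.12548 mol.
Reaction (2): CO→Cu ratio 1:1 ⇒ n(Cu) = 8.12548 mol.
Reaction (3): Cu→Ag ratio 1:2 ⇒ n(Ag) = 16.2510 mol.
Mass of Ag = 16.2510 × 107.87 = 1752.99 g.

1753.0 g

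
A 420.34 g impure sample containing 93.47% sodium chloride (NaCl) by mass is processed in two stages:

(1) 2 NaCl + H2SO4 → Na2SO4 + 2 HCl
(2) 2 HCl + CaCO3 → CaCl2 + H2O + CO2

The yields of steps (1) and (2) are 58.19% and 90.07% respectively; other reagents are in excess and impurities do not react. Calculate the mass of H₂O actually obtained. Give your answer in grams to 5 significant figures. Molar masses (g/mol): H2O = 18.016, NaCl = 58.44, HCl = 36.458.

31.741 g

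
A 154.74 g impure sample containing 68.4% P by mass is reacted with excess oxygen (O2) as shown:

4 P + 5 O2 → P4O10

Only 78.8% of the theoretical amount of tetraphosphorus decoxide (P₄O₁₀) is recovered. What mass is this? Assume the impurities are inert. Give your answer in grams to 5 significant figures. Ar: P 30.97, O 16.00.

Pure P available = 154.74 g × 0.684 = 105.842 g.
M(P) = 30.97 g/mol.
M(P4O10) = 4(30.97) + 10(16.00) = 283.88 g/mol.
n(P) = 105.842 g / 30.97 g/mol = 3.41757 mol.
From the equation the P:P4O10 mole ratio is 4:1, so n(P4O10) = 3.41757 × 1/4 = 0.854393 mol.
Mass of P4O10 = 0.854393 mol × 283.88 g/mol = 242.545 g.
Actual mass collected = 242.545 g × 0.788 = 191.125 g.

191.13 g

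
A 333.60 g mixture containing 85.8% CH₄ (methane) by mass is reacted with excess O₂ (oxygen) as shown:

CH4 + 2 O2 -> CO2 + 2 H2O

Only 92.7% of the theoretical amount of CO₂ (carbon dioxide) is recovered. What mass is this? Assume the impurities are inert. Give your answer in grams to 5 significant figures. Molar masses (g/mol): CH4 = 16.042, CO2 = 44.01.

Pure CH4 available = 333.60 g × 0.858 = 286.229 g.
n(CH4) = 286.229 g / 16.042 g/mol = 17.8425 mol.
From the equation the CH4:CO2 mole ratio is 1:1, so n(CO2) = 17.8425 × 1/1 = 17.8425 mol.
Mass of CO2 = 17.8425 mol × 44.01 g/mol = 785.247 g.
Actual mass collected = 785.247 g × 0.927 = 727.924 g.

727.92 g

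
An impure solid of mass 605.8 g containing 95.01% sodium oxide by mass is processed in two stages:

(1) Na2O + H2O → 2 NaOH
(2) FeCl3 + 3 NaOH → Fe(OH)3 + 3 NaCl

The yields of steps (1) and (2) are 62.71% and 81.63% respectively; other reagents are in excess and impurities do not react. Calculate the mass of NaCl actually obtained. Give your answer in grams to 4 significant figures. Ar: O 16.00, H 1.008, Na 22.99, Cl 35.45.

555.6 g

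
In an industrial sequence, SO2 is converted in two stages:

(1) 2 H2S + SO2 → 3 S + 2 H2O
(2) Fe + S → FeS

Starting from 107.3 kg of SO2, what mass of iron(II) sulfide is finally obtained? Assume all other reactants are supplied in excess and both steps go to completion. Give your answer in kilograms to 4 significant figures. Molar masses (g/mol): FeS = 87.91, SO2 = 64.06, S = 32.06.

107.3 kg = 107300 g.
n(SO2) = 107300 / 64.06 = 1675.0 mol.
Step 1 gives a 1:3 ratio of SO2 to S, so n(S) = 5025.0 mol.
In step 2 the S:FeS ratio is 1:1, so n(FeS) = 5025.0 mol.
Mass of FeS = 5025.0 × 87.91 = 441750 g = 441.7 kg.

441.7 kg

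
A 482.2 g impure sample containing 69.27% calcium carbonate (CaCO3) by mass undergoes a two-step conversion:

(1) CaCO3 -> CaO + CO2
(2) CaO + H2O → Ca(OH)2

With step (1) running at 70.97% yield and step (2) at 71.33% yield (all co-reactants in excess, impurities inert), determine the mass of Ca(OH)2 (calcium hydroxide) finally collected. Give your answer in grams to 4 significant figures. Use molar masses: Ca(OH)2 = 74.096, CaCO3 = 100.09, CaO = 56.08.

125.2 g

Pure CaCO3 = 482.2 × 0.6927 = 334.02 g.
n(CaCO3) = 334.02 / 100.09 = 3.3372 mol.
Step 1 (CaCO3:CaO = 1:1): theoretical n(CaO) = 3.3372 mol; at 70.97% yield, n(CaO) = 2.3684 mol.
Step 2 (CaO:Ca(OH)2 = 1:1): theoretical n(Ca(OH)2) = 2.3684 mol, so theoretical mass = 2.3684 × 74.096 = 175.49 g.
At 71.33% yield, actual mass of Ca(OH)2 = 175.49 × 0.7133 = 125.18 g.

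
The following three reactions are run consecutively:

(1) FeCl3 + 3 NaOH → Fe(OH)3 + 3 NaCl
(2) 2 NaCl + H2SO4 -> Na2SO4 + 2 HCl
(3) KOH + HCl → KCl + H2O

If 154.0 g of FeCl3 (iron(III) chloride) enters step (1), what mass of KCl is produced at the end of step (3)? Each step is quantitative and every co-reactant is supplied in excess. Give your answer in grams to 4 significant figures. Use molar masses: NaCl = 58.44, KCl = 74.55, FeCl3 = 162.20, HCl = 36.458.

212.3 g

n(FeCl3) = 154.0 / 162.20 = 0.94945 mol.
Reaction (1): FeCl3→NaCl ratio 1:3 ⇒ n(NaCl) = 2.8483 mol.
Reaction (2): NaCl→HCl ratio 2:2 ⇒ n(HCl) = 2.8483 mol.
Reaction (3): HCl→KCl ratio 1:1 ⇒ n(KCl) = 2.8483 mol.
Mass of KCl = 2.8483 × 74.55 = 212.34 g.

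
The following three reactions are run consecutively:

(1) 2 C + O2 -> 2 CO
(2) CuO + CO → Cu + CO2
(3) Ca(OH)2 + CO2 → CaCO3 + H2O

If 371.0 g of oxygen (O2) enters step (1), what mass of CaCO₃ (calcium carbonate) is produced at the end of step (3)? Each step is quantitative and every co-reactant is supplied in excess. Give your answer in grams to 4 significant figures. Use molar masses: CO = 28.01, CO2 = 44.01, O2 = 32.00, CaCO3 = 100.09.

2321 g

n(O2) = 371.0 / 32.00 = 11.594 mol.
Reaction (1): O2→CO ratio 1:2 ⇒ n(CO) = 23.188 mol.
Reaction (2): CO→CO2 ratio 1:1 ⇒ n(CO2) = 23.188 mol.
Reaction (3): CO2→CaCO3 ratio 1:1 ⇒ n(CaCO3) = 23.188 mol.
Mass of CaCO3 = 23.188 × 100.09 = 2320.8 g.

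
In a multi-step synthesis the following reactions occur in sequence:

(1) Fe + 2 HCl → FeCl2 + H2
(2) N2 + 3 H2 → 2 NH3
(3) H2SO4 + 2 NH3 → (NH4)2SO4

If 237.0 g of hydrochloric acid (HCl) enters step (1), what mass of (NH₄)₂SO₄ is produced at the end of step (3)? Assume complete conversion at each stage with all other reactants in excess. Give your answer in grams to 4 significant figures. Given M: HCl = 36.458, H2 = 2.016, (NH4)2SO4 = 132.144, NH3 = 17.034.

143.2 g

n(HCl) = 237.0 / 36.458 = 6.5006 mol.
Reaction (1): HCl→H2 ratio 2:1 ⇒ n(H2) = 3.2503 mol.
Reaction (2): H2→NH3 ratio 3:2 ⇒ n(NH3) = 2.1669 mol.
Reaction (3): NH3→(NH4)2SO4 ratio 2:1 ⇒ n((NH4)2SO4) = 1.0834 mol.
Mass of (NH4)2SO4 = 1.0834 × 132.144 = 143.17 g.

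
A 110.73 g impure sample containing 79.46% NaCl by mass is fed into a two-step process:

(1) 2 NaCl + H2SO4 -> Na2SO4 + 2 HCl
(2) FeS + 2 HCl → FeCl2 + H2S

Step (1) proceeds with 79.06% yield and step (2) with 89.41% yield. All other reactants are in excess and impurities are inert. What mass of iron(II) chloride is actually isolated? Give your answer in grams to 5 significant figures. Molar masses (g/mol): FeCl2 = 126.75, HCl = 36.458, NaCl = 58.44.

67.447 g

Pure NaCl = 110.73 × 0.7946 = 87.9861 g.
n(NaCl) = 87.9861 / 58.44 = 1.50558 mol.
Step 1 (NaCl:HCl = 2:2): theoretical n(HCl) = 1.50558 mol; at 79.06% yield, n(HCl) = 1.19031 mol.
Step 2 (HCl:FeCl2 = 2:1): theoretical n(FeCl2) = 0.595156 mol, so theoretical mass = 0.595156 × 126.75 = 75.4360 g.
At 89.41% yield, actual mass of FeCl2 = 75.4360 × 0.8941 = 67.4473 g.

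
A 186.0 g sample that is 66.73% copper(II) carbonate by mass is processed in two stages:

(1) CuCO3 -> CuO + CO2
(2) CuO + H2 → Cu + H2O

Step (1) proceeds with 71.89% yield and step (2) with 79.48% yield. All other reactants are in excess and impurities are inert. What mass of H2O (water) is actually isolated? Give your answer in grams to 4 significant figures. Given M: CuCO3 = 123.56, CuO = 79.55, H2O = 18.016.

10.34 g

Pure CuCO3 = 186.0 × 0.6673 = 124.12 g.
n(CuCO3) = 124.12 / 123.56 = 1.0045 mol.
Step 1 (CuCO3:CuO = 1:1): theoretical n(CuO) = 1.0045 mol; at 71.89% yield, n(CuO) = 0.72215 mol.
Step 2 (CuO:H2O = 1:1): theoretical n(H2O) = 0.72215 mol, so theoretical mass = 0.72215 × 18.016 = 13.010 g.
At 79.48% yield, actual mass of H2O = 13.010 × 0.7948 = 10.340 g.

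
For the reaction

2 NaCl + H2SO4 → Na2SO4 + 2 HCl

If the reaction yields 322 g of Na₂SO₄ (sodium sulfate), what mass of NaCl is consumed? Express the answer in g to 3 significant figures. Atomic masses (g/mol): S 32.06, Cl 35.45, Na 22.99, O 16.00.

265 g

M(Na2SO4) = 2(22.99) + 32.06 + 4(16.00) = 142.04 g/mol.
M(NaCl) = 22.99 + 35.45 = 58.44 g/mol.
n(Na2SO4) = 322.0 g / 142.04 g/mol = 2.267 mol.
From the equation the Na2SO4:NaCl mole ratio is 1:2, so n(NaCl) = 2.267 × 2/1 = 4.534 mol.
Mass of NaCl = 4.534 mol × 58.44 g/mol = 265.0 g.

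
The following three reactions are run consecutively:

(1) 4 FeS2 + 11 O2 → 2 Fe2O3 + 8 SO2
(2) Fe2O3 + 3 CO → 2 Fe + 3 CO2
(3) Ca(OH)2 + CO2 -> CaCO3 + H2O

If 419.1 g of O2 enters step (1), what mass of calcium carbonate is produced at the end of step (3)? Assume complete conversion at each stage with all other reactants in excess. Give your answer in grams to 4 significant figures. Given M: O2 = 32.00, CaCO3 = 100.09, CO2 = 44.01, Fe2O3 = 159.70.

n(O2) = 419.1 / 32.00 = 13.097 mol.
Reaction (1): O2→Fe2O3 ratio 11:2 ⇒ n(Fe2O3) = 2.3813 mol.
Reaction (2): Fe2O3→CO2 ratio 1:3 ⇒ n(CO2) = 7.1438 mol.
Reaction (3): CO2→CaCO3 ratio 1:1 ⇒ n(CaCO3) = 7.1438 mol.
Mass of CaCO3 = 7.1438 × 100.09 = 715.02 g.

715.0 g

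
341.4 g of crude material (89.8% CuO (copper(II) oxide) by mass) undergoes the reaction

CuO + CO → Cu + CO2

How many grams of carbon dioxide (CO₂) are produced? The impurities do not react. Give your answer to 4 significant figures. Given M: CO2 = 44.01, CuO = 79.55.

169.6 g

Mass of pure CuO = 341.4 g × 0.898 = 306.58 g.
n(CuO) = 306.58 g / 79.55 g/mol = 3.8539 mol.
From the equation the CuO:CO2 mole ratio is 1:1, so n(CO2) = 3.8539 × 1/1 = 3.8539 mol.
Mass of CO2 = 3.8539 mol × 44.01 g/mol = 169.61 g.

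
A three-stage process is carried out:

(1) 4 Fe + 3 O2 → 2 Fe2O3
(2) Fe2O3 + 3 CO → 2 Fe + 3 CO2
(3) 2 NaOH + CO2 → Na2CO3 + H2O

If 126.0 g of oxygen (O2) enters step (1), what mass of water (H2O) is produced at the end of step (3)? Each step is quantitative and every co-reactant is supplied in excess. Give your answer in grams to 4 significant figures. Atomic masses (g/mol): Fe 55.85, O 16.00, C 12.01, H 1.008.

141.9 g

M(O2) = 2(16.00) = 32.00 g/mol.
M(H2O) = 2(1.008) + 16.00 = 18.016 g/mol.
n(O2) = 126.0 / 32.00 = 3.9375 mol.
Reaction (1): O2→Fe2O3 ratio 3:2 ⇒ n(Fe2O3) = 2.6250 mol.
Reaction (2): Fe2O3→CO2 ratio 1:3 ⇒ n(CO2) = 7.8750 mol.
Reaction (3): CO2→H2O ratio 1:1 ⇒ n(H2O) = 7.8750 mol.
Mass of H2O = 7.8750 × 18.016 = 141.88 g.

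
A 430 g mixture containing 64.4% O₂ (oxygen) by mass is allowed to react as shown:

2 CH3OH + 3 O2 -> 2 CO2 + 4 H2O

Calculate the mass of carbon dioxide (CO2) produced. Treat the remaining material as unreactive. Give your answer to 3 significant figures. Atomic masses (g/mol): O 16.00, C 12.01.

254 g

Mass of pure O2 = 430 g × 0.644 = 276.9 g.
M(O2) = 2(16.00) = 32.00 g/mol.
M(CO2) = 12.01 + 2(16.00) = 44.01 g/mol.
n(O2) = 276.9 g / 32.00 g/mol = 8.654 mol.
From the equation the O2:CO2 mole ratio is 3:2, so n(CO2) = 8.654 × 2/3 = 5.769 mol.
Mass of CO2 = 5.769 mol × 44.01 g/mol = 253.9 g.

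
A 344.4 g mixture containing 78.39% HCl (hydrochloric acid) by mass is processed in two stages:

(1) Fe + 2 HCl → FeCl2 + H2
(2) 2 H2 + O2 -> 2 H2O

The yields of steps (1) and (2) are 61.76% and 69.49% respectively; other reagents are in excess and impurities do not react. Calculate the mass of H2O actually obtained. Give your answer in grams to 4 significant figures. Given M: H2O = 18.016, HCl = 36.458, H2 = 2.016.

28.63 g

Pure HCl = 344.4 × 0.7839 = 269.98 g.
n(HCl) = 269.98 / 36.458 = 7.4051 mol.
Step 1 (HCl:H2 = 2:1): theoretical n(H2) = 3.7026 mol; at 61.76% yield, n(H2) = 2.2867 mol.
Step 2 (H2:H2O = 2:2): theoretical n(H2O) = 2.2867 mol, so theoretical mass = 2.2867 × 18.016 = 41.197 g.
At 69.49% yield, actual mass of H2O = 41.197 × 0.6949 = 28.628 g.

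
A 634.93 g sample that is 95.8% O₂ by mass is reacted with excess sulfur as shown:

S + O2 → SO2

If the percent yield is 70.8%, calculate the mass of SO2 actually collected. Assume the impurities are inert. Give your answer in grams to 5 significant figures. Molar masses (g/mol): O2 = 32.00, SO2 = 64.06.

862.11 g

Pure O2 available = 634.93 g × 0.958 = 608.263 g.
n(O2) = 608.263 g / 32.00 g/mol = 19.0082 mol.
From the equation the O2:SO2 mole ratio is 1:1, so n(SO2) = 19.0082 × 1/1 = 19.0082 mol.
Mass of SO2 = 19.0082 mol × 64.06 g/mol = 1217.67 g.
Actual mass collected = 1217.67 g × 0.708 = 862.108 g.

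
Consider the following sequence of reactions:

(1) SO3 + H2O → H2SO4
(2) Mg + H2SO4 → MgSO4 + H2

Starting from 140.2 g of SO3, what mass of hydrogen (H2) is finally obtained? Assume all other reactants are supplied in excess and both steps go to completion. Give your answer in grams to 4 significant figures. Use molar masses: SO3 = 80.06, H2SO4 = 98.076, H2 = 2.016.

n(SO3) = 140.20 / 80.06 = 1.7512 mol.
Step 1 gives a 1:1 ratio of SO3 to H2SO4, so n(H2SO4) = 1.7512 mol.
In step 2 the H2SO4:H2 ratio is 1:1, so n(H2) = 1.7512 mol.
Mass of H2 = 1.7512 × 2.016 = 3.5304 g.

3.530 g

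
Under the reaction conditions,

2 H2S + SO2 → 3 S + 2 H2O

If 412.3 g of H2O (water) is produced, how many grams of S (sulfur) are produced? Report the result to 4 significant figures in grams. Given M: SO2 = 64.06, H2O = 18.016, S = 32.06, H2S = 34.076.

n(H2O) = 412.30 g / 18.016 g/mol = 22.885 mol.
From the equation the H2O:S mole ratio is 2:3, so n(S) = 22.885 × 3/2 = 34.328 mol.
Mass of S = 34.328 mol × 32.06 g/mol = 1100.5 g.

1101 g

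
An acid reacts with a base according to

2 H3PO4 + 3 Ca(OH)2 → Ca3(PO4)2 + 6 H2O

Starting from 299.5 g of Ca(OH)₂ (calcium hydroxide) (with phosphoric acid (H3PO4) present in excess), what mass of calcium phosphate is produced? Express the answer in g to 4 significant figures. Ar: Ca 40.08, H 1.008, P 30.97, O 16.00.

417.9 g

M(Ca(OH)2) = 40.08 + 2(16.00) + 2(1.008) = 74.096 g/mol.
M(Ca3(PO4)2) = 3(40.08) + 2(30.97) + 8(16.00) = 310.18 g/mol.
n(Ca(OH)2) = 299.50 g / 74.096 g/mol = 4.0421 mol.
From the equation the Ca(OH)2:Ca3(PO4)2 mole ratio is 3:1, so n(Ca3(PO4)2) = 4.0421 × 1/3 = 1.3474 mol.
Mass of Ca3(PO4)2 = 1.3474 mol × 310.18 g/mol = 417.92 g.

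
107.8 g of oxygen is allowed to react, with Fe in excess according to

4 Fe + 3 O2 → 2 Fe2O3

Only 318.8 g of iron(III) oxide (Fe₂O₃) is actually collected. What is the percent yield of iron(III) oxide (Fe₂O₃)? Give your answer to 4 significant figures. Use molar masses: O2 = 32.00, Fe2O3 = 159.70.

n(O2) = 107.80 g / 32.00 g/mol = 3.3687 mol.
From the equation the O2:Fe2O3 mole ratio is 3:2, so n(Fe2O3) = 3.3687 × 2/3 = 2.2458 mol.
Mass of Fe2O3 = 2.2458 mol × 159.70 g/mol = 358.66 g.
This is the theoretical yield. Percent yield = 318.8 g / 358.66 g × 100% = 88.887%.

88.89 %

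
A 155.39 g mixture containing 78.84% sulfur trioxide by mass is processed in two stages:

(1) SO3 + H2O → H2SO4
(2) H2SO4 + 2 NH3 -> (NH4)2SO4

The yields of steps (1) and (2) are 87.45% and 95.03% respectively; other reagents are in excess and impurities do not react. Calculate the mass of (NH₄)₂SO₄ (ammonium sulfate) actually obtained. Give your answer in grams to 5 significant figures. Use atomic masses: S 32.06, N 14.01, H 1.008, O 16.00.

Pure SO3 = 155.39 × 0.7884 = 122.509 g.
M(SO3) = 32.06 + 3(16.00) = 80.06 g/mol.
M((NH4)2SO4) = 2(14.01) + 8(1.008) + 32.06 + 4(16.00) = 132.144 g/mol.
n(SO3) = 122.509 / 80.06 = 1.53022 mol.
Step 1 (SO3:H2SO4 = 1:1): theoretical n(H2SO4) = 1.53022 mol; at 87.45% yield, n(H2SO4) = 1.33818 mol.
Step 2 (H2SO4:(NH4)2SO4 = 1:1): theoretical n((NH4)2SO4) = 1.33818 mol, so theoretical mass = 1.33818 × 132.144 = 176.832 g.
At 95.03% yield, actual mass of (NH4)2SO4 = 176.832 × 0.9503 = 168.044 g.

168.04 g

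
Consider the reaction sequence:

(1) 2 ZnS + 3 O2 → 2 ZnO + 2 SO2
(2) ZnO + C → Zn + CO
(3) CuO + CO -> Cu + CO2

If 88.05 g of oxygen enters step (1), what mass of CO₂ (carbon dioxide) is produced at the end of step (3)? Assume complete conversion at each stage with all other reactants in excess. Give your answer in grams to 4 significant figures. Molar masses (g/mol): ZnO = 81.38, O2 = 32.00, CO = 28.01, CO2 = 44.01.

n(O2) = 88.05 / 32.00 = 2.7516 mol.
Reaction (1): O2→ZnO ratio 3:2 ⇒ n(ZnO) = 1.8344 mol.
Reaction (2): ZnO→CO ratio 1:1 ⇒ n(CO) = 1.8344 mol.
Reaction (3): CO→CO2 ratio 1:1 ⇒ n(CO2) = 1.8344 mol.
Mass of CO2 = 1.8344 × 44.01 = 80.731 g.

80.73 g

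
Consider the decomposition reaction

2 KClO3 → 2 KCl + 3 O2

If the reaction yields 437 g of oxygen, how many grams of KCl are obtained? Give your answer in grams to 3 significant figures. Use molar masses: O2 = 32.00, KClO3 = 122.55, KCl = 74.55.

679 g

n(O2) = 437.0 g / 32.00 g/mol = 13.66 mol.
From the equation the O2:KCl mole ratio is 3:2, so n(KCl) = 13.66 × 2/3 = 9.104 mol.
Mass of KCl = 9.104 mol × 74.55 g/mol = 678.7 g.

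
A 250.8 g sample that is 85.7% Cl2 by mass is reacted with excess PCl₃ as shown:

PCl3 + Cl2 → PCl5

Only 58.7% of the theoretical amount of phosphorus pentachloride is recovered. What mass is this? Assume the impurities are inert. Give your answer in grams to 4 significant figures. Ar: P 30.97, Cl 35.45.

370.5 g

Pure Cl2 available = 250.8 g × 0.857 = 214.94 g.
M(Cl2) = 2(35.45) = 70.90 g/mol.
M(PCl5) = 30.97 + 5(35.45) = 208.22 g/mol.
n(Cl2) = 214.94 g / 70.90 g/mol = 3.0315 mol.
From the equation the Cl2:PCl5 mole ratio is 1:1, so n(PCl5) = 3.0315 × 1/1 = 3.0315 mol.
Mass of PCl5 = 3.0315 mol × 208.22 g/mol = 631.23 g.
Actual mass collected = 631.23 g × 0.587 = 370.53 g.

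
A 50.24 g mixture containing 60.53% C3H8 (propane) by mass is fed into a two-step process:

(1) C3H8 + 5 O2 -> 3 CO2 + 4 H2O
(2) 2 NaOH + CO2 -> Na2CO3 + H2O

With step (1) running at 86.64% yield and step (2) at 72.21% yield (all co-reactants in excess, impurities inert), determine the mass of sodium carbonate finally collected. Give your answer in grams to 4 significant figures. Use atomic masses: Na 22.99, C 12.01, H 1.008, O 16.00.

Pure C3H8 = 50.24 × 0.6053 = 30.410 g.
M(C3H8) = 3(12.01) + 8(1.008) = 44.094 g/mol.
M(Na2CO3) = 2(22.99) + 12.01 + 3(16.00) = 105.99 g/mol.
n(C3H8) = 30.410 / 44.094 = 0.68967 mol.
Step 1 (C3H8:CO2 = 1:3): theoretical n(CO2) = 2.0690 mol; at 86.64% yield, n(CO2) = 1.7926 mol.
Step 2 (CO2:Na2CO3 = 1:1): theoretical n(Na2CO3) = 1.7926 mol, so theoretical mass = 1.7926 × 105.99 = 190.00 g.
At 72.21% yield, actual mass of Na2CO3 = 190.00 × 0.7221 = 137.20 g.

137.2 g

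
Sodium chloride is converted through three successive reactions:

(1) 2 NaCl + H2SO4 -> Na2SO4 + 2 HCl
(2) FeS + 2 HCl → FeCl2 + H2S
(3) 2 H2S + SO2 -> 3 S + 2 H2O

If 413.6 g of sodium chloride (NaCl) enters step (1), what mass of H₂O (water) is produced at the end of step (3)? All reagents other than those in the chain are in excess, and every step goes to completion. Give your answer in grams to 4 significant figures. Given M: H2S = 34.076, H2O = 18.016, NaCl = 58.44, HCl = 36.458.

n(NaCl) = 413.6 / 58.44 = 7.0773 mol.
Reaction (1): NaCl→HCl ratio 2:2 ⇒ n(HCl) = 7.0773 mol.
Reaction (2): HCl→H2S ratio 2:1 ⇒ n(H2S) = 3.5387 mol.
Reaction (3): H2S→H2O ratio 2:2 ⇒ n(H2O) = 3.5387 mol.
Mass of H2O = 3.5387 × 18.016 = 63.753 g.

63.75 g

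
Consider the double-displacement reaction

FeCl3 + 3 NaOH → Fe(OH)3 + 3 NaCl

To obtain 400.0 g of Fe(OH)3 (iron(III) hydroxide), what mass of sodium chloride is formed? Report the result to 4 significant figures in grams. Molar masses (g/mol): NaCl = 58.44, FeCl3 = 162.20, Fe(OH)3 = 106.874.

656.2 g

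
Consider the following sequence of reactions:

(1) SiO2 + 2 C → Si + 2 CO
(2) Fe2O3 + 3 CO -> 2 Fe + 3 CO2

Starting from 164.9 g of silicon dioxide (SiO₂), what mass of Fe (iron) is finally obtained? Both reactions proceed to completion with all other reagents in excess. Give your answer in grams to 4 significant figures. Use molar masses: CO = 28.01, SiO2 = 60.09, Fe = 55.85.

n(SiO2) = 164.90 / 60.09 = 2.7442 mol.
Step 1 gives a 1:2 ratio of SiO2 to CO, so n(CO) = 5.4884 mol.
In step 2 the CO:Fe ratio is 3:2, so n(Fe) = 3.6590 mol.
Mass of Fe = 3.6590 × 55.85 = 204.35 g.

204.4 g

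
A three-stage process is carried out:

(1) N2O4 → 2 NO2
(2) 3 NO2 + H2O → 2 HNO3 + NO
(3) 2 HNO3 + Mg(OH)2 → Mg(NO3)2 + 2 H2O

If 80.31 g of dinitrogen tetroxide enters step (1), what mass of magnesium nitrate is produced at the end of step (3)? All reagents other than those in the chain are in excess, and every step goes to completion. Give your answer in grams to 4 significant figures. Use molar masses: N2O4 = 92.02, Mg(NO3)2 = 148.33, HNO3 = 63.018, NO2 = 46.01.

86.30 g

n(N2O4) = 80.31 / 92.02 = 0.87275 mol.
Reaction (1): N2O4→NO2 ratio 1:2 ⇒ n(NO2) = 1.7455 mol.
Reaction (2): NO2→HNO3 ratio 3:2 ⇒ n(HNO3) = 1.1637 mol.
Reaction (3): HNO3→Mg(NO3)2 ratio 2:1 ⇒ n(Mg(NO3)2) = 0.58183 mol.
Mass of Mg(NO3)2 = 0.58183 × 148.33 = 86.303 g.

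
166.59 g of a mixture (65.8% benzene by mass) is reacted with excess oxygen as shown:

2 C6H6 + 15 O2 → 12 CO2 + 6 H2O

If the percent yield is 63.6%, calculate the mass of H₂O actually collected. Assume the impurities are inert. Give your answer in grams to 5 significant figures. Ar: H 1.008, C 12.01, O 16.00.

48.241 g

Pure C6H6 available = 166.59 g × 0.658 = 109.616 g.
M(C6H6) = 6(12.01) + 6(1.008) = 78.108 g/mol.
M(H2O) = 2(1.008) + 16.00 = 18.016 g/mol.
n(C6H6) = 109.616 g / 78.108 g/mol = 1.40339 mol.
From the equation the C6H6:H2O mole ratio is 2:6, so n(H2O) = 1.40339 × 6/2 = 4.21018 mol.
Mass of H2O = 4.21018 mol × 18.016 g/mol = 75.8506 g.
Actual mass collected = 75.8506 g × 0.636 = 48.2410 g.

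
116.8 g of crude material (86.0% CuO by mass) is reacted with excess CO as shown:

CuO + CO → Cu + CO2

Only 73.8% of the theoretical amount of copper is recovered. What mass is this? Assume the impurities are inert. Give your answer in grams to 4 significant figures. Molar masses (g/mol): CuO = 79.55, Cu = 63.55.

59.22 g

Pure CuO available = 116.8 g × 0.860 = 100.45 g.
n(CuO) = 100.45 g / 79.55 g/mol = 1.2627 mol.
From the equation the CuO:Cu mole ratio is 1:1, so n(Cu) = 1.2627 × 1/1 = 1.2627 mol.
Mass of Cu = 1.2627 mol × 63.55 g/mol = 80.245 g.
Actual mass collected = 80.245 g × 0.738 = 59.221 g.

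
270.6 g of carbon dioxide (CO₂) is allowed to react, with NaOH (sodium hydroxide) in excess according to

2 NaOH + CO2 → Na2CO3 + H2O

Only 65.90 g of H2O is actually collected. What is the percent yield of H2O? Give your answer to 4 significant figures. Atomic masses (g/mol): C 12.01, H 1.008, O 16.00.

59.49 %

M(CO2) = 12.01 + 2(16.00) = 44.01 g/mol.
M(H2O) = 2(1.008) + 16.00 = 18.016 g/mol.
n(CO2) = 270.60 g / 44.01 g/mol = 6.1486 mol.
From the equation the CO2:H2O mole ratio is 1:1, so n(H2O) = 6.1486 × 1/1 = 6.1486 mol.
Mass of H2O = 6.1486 mol × 18.016 g/mol = 110.77 g.
This is the theoretical yield. Percent yield = 65.90 g / 110.77 g × 100% = 59.491%.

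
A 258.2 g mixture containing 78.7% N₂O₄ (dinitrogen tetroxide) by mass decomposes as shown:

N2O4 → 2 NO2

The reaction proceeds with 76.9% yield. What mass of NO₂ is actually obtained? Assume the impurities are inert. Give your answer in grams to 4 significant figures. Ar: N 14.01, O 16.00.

156.3 g

Pure N2O4 available = 258.2 g × 0.787 = 203.20 g.
M(N2O4) = 2(14.01) + 4(16.00) = 92.02 g/mol.
M(NO2) = 14.01 + 2(16.00) = 46.01 g/mol.
n(N2O4) = 203.20 g / 92.02 g/mol = 2.2083 mol.
From the equation the N2O4:NO2 mole ratio is 1:2, so n(NO2) = 2.2083 × 2/1 = 4.4165 mol.
Mass of NO2 = 4.4165 mol × 46.01 g/mol = 203.20 g.
Actual mass collected = 203.20 g × 0.769 = 156.26 g.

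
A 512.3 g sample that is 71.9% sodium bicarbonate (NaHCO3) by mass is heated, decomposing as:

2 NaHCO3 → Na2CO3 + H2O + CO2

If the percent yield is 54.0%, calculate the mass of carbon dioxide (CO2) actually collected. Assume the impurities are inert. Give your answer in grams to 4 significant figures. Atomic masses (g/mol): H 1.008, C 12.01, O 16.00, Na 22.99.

52.10 g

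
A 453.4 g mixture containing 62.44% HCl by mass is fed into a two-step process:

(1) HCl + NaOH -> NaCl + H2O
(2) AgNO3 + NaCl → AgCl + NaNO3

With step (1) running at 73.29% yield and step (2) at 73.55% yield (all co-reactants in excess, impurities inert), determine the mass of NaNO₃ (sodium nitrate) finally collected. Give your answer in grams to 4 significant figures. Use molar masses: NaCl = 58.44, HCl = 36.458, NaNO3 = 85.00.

355.8 g

Pure HCl = 453.4 × 0.6244 = 283.10 g.
n(HCl) = 283.10 / 36.458 = 7.7652 mol.
Step 1 (HCl:NaCl = 1:1): theoretical n(NaCl) = 7.7652 mol; at 73.29% yield, n(NaCl) = 5.6911 mol.
Step 2 (NaCl:NaNO3 = 1:1): theoretical n(NaNO3) = 5.6911 mol, so theoretical mass = 5.6911 × 85.00 = 483.74 g.
At 73.55% yield, actual mass of NaNO3 = 483.74 × 0.7355 = 355.79 g.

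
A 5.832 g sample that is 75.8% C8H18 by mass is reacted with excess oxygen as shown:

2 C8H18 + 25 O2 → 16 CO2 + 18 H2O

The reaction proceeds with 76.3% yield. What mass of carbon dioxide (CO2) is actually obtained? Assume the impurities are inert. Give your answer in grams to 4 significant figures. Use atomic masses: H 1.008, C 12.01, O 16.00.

Pure C8H18 available = 5.832 g × 0.758 = 4.4207 g.
M(C8H18) = 8(12.01) + 18(1.008) = 114.224 g/mol.
M(CO2) = 12.01 + 2(16.00) = 44.01 g/mol.
n(C8H18) = 4.4207 g / 114.224 g/mol = 0.038702 mol.
From the equation the C8H18:CO2 mole ratio is 2:16, so n(CO2) = 0.038702 × 16/2 = 0.30961 mol.
Mass of CO2 = 0.30961 mol × 44.01 g/mol = 13.626 g.
Actual mass collected = 13.626 g × 0.763 = 10.397 g.

10.40 g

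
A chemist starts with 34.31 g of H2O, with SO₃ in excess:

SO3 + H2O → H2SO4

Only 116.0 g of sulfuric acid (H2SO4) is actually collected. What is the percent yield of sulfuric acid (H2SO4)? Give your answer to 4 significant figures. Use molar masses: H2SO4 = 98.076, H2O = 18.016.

62.11 %

n(H2O) = 34.310 g / 18.016 g/mol = 1.9044 mol.
From the equation the H2O:H2SO4 mole ratio is 1:1, so n(H2SO4) = 1.9044 × 1/1 = 1.9044 mol.
Mass of H2SO4 = 1.9044 mol × 98.076 g/mol = 186.78 g.
This is the theoretical yield. Percent yield = 116.0 g / 186.78 g × 100% = 62.106%.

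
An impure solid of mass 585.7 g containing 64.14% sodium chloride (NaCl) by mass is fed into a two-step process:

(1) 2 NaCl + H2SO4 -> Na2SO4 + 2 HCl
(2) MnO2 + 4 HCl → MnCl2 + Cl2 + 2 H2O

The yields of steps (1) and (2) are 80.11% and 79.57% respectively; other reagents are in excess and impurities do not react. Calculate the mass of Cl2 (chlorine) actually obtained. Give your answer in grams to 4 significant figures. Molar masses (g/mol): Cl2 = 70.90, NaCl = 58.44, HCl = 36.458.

72.63 g

Pure NaCl = 585.7 × 0.6414 = 375.67 g.
n(NaCl) = 375.67 / 58.44 = 6.4283 mol.
Step 1 (NaCl:HCl = 2:2): theoretical n(HCl) = 6.4283 mol; at 80.11% yield, n(HCl) = 5.1497 mol.
Step 2 (HCl:Cl2 = 4:1): theoretical n(Cl2) = 1.2874 mol, so theoretical mass = 1.2874 × 70.90 = 91.278 g.
At 79.57% yield, actual mass of Cl2 = 91.278 × 0.7957 = 72.630 g.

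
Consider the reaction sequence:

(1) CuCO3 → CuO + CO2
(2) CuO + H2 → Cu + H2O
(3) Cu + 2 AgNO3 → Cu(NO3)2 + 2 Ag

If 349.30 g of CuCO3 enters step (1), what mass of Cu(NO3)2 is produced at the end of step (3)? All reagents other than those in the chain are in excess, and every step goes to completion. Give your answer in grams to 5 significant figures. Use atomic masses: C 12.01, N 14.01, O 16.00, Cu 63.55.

530.25 g

M(CuCO3) = 63.55 + 12.01 + 3(16.00) = 123.56 g/mol.
M(Cu(NO3)2) = 63.55 + 2(14.01) + 6(16.00) = 187.57 g/mol.
n(CuCO3) = 349.30 / 123.56 = 2.82697 mol.
Reaction (1): CuCO3→CuO ratio 1:1 ⇒ n(CuO) = 2.82697 mol.
Reaction (2): CuO→Cu ratio 1:1 ⇒ n(Cu) = 2.82697 mol.
Reaction (3): Cu→Cu(NO3)2 ratio 1:1 ⇒ n(Cu(NO3)2) = 2.82697 mol.
Mass of Cu(NO3)2 = 2.82697 × 187.57 = 530.254 g.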